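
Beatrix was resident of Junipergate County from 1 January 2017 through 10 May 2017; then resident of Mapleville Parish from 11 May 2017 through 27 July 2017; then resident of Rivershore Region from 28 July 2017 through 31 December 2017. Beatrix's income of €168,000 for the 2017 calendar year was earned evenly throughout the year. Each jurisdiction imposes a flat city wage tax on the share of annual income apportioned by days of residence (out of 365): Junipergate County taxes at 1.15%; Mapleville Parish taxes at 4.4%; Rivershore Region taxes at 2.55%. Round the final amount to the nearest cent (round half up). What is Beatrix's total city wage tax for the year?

€4,110.48

Junipergate County, 1 January – 10 May 2017: 130 days → €168,000 × 1.15% × 130/365 = €688.1096
Mapleville Parish, 11 May – 27 July 2017: 78 days → €168,000 × 4.4% × 78/365 = €1,579.6603
Rivershore Region, 28 July – 31 December 2017: 157 days → €168,000 × 2.55% × 157/365 = €1,842.7068
Total = €4,110.4767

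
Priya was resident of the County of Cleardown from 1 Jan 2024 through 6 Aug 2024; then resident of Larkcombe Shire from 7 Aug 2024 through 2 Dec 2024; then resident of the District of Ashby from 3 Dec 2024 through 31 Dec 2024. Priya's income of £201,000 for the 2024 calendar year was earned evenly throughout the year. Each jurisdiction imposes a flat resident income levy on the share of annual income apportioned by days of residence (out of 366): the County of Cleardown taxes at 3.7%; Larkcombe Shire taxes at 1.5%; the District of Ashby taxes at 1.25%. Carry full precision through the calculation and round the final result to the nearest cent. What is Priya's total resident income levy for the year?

£5,621.14

The County of Cleardown, 1 Jan – 6 Aug 2024: 219 days → £201,000 × 3.7% × 219/366 = £4,450.0082
Larkcombe Shire, 7 Aug – 2 Dec 2024: 118 days → £201,000 × 1.5% × 118/366 = £972.0492
The District of Ashby, 3 Dec – 31 Dec 2024: 29 days → £201,000 × 1.25% × 29/366 = £199.0779
Total = £5,621.1352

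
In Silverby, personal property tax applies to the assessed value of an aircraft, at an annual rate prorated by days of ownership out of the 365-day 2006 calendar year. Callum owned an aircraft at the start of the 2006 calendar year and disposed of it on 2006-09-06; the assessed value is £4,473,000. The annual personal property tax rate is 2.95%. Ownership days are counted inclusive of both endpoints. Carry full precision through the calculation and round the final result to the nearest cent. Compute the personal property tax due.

Days held (2006-01-01 to 2006-09-06): 249 out of 365
Tax = £4,473,000 × 2.95% × 249/365 = £90,017.5932

£90,017.59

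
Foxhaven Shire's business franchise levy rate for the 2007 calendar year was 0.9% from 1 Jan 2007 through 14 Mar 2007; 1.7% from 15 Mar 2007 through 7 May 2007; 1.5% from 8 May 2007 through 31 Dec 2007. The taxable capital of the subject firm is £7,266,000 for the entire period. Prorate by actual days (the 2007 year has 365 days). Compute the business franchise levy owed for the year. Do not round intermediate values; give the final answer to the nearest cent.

£102,420.74

1 Jan – 14 Mar 2007: 73 days at 0.9% → £7,266,000 × 0.9% × 73/365 = £13,078.8000
15 Mar – 7 May 2007: 54 days at 1.7% → £7,266,000 × 1.7% × 54/365 = £18,274.4877
8 May – 31 Dec 2007: 238 days at 1.5% → £7,266,000 × 1.5% × 238/365 = £71,067.4521
Total = £102,420.7397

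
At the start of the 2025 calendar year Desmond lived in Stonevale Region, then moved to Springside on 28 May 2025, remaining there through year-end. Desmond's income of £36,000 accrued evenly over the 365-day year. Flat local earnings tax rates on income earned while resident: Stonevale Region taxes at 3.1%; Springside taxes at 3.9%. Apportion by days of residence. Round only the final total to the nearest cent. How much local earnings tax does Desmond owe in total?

£1,288.01

Stonevale Region, 1 Jan – 27 May 2025: 147 days → £36,000 × 3.1% × 147/365 = £449.4575
Springside, 28 May – 31 Dec 2025: 218 days → £36,000 × 3.9% × 218/365 = £838.5534
Total = £1,288.0110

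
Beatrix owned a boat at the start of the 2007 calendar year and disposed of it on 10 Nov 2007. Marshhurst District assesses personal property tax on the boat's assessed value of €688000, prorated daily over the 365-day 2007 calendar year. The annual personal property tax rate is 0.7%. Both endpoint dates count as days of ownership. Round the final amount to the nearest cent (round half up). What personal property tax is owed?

€4143.08

Days held (1 Jan – 10 Nov 2007): 314 out of 365
Tax = €688000 × 0.7% × 314/365 = €4143.0795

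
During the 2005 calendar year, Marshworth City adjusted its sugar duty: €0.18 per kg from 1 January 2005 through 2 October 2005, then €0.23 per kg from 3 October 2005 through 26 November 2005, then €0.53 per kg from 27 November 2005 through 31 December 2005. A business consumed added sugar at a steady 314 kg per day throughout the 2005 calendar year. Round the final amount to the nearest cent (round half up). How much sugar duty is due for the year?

1 January – 2 October 2005: 275 days × 314 kg/day = 86,350 kg at €0.18/kg → €15,543.00
3 October – 26 November 2005: 55 days × 314 kg/day = 17,270 kg at €0.23/kg → €3,972.10
27 November – 31 December 2005: 35 days × 314 kg/day = 10,990 kg at €0.53/kg → €5,824.70

€25,339.80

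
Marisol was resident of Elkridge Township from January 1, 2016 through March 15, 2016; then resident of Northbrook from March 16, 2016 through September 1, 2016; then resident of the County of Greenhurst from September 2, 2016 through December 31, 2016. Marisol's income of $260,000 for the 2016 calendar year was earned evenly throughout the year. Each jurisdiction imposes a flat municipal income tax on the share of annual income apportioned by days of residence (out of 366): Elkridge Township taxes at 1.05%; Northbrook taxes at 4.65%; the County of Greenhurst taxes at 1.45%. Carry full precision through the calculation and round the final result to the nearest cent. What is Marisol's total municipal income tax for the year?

Elkridge Township, January 1 – March 15, 2016: 75 days → $260,000 × 1.05% × 75/366 = $559.4262
Northbrook, March 16 – September 1, 2016: 170 days → $260,000 × 4.65% × 170/366 = $5,615.5738
The County of Greenhurst, September 2 – December 31, 2016: 121 days → $260,000 × 1.45% × 121/366 = $1,246.3661
Total = $7,421.3661

$7,421.37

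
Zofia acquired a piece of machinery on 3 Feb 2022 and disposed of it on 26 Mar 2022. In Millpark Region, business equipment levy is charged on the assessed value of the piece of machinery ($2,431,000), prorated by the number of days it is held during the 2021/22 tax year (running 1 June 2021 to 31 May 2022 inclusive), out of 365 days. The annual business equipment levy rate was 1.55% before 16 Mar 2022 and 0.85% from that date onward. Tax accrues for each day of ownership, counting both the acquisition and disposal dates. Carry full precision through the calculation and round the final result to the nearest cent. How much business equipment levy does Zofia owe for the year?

$4,855.34

3 Feb – 15 Mar 2022: 41 days at 1.55% → $2,431,000 × 1.55% × 41/365 = $4,232.6041
16 Mar – 26 Mar 2022: 11 days at 0.85% → $2,431,000 × 0.85% × 11/365 = $622.7356
Total = $4,855.3397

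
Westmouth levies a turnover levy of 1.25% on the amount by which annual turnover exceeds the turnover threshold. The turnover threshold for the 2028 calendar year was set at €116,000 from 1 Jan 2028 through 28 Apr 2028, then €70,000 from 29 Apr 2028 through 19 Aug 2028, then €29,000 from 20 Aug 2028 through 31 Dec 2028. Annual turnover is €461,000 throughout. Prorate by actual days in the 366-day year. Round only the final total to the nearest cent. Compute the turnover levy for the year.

€4,888.18

1 Jan – 28 Apr 2028: 119 days, exemption €116,000 → (€461,000 − €116,000) × 1.25% × 119/366 = €1,402.1516
29 Apr – 19 Aug 2028: 113 days, exemption €70,000 → (€461,000 − €70,000) × 1.25% × 113/366 = €1,508.9822
20 Aug – 31 Dec 2028: 134 days, exemption €29,000 → (€461,000 − €29,000) × 1.25% × 134/366 = €1,977.0492
Total = €4,888.1831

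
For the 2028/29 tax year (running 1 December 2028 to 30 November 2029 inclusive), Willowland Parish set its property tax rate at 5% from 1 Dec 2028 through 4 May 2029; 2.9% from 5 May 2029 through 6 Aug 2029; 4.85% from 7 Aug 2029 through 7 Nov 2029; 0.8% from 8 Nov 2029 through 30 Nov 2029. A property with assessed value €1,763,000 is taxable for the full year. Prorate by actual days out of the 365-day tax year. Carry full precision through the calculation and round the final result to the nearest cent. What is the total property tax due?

1 Dec 2028 – 4 May 2029: 155 days at 5% → €1,763,000 × 5% × 155/365 = €37,433.5616
5 May – 6 Aug 2029: 94 days at 2.9% → €1,763,000 × 2.9% × 94/365 = €13,166.9534
7 Aug – 7 Nov 2029: 93 days at 4.85% → €1,763,000 × 4.85% × 93/365 = €21,786.3329
8 Nov – 30 Nov 2029: 23 days at 0.8% → €1,763,000 × 0.8% × 23/365 = €888.7452
Total = €73,275.5932

€73,275.59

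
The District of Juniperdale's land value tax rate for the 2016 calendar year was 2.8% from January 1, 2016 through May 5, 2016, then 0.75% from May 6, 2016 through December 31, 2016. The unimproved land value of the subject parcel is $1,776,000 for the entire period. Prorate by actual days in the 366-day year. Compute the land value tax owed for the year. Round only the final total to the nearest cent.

January 1 – May 5, 2016: 126 days at 2.8% → $1,776,000 × 2.8% × 126/366 = $17,119.4754
May 6 – December 31, 2016: 240 days at 0.75% → $1,776,000 × 0.75% × 240/366 = $8,734.4262
Total = $25,853.9016

$25,853.90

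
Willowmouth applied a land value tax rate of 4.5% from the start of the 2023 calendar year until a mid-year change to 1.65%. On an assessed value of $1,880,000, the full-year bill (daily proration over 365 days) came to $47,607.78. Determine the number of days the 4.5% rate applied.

113 days

Let d = days at the first rate; then 365 − d days at the second rate.
$1,880,000 × [4.5%·d + 1.65%·(365−d)] / 365 = $47,607.78
Solving gives d = 113, so the new rate took effect on 24 Apr 2023.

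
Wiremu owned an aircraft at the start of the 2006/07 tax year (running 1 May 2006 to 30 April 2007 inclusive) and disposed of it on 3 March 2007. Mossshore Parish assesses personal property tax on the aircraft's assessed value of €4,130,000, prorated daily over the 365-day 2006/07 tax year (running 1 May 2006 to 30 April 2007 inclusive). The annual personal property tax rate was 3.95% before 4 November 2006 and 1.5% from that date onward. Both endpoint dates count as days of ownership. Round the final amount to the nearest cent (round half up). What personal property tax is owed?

€103,945.88

1 May – 3 November 2006: 187 days at 3.95% → €4,130,000 × 3.95% × 187/365 = €83,578.7534
4 November 2006 – 3 March 2007: 120 days at 1.5% → €4,130,000 × 1.5% × 120/365 = €20,367.1233
Total = €103,945.8767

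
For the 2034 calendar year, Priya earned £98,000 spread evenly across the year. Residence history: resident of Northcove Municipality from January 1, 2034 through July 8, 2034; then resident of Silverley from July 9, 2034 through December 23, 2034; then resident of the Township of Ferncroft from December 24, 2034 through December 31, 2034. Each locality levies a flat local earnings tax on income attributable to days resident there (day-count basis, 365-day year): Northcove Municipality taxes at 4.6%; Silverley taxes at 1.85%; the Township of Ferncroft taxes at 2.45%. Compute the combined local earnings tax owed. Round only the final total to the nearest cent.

Northcove Municipality, January 1 – July 8, 2034: 189 days → £98,000 × 4.6% × 189/365 = £2,334.2795
Silverley, July 9 – December 23, 2034: 168 days → £98,000 × 1.85% × 168/365 = £834.4767
The Township of Ferncroft, December 24 – December 31, 2034: 8 days → £98,000 × 2.45% × 8/365 = £52.6247
Total = £3,221.3808

£3,221.38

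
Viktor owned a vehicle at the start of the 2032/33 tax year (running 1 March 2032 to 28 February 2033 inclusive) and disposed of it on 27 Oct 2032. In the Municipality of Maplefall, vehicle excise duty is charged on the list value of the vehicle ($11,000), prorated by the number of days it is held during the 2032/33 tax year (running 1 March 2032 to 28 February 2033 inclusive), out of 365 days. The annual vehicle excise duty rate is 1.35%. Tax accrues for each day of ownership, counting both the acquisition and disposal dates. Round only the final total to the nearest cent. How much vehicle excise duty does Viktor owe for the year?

Days held (1 Mar – 27 Oct 2032): 241 out of 365
Tax = $11,000 × 1.35% × 241/365 = $98.0507

$98.05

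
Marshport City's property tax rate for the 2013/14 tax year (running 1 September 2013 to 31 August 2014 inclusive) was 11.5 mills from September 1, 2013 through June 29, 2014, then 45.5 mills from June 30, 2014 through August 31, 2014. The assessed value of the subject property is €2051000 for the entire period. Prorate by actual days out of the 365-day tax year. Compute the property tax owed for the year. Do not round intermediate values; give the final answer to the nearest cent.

September 1, 2013 – June 29, 2014: 302 days at 11.5 mills → €2051000 × 1.15% × 302/365 = €19515.4055
June 30 – August 31, 2014: 63 days at 45.5 mills → €2051000 × 4.55% × 63/365 = €16107.3740
Total = €35622.7795

€35622.78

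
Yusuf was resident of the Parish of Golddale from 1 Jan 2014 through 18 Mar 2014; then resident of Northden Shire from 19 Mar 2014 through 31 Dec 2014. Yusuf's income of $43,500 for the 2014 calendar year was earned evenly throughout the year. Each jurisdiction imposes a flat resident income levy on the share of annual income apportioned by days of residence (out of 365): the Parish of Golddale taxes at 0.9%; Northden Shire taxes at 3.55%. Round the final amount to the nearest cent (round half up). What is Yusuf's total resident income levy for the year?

The Parish of Golddale, 1 Jan – 18 Mar 2014: 77 days → $43,500 × 0.9% × 77/365 = $82.5904
Northden Shire, 19 Mar – 31 Dec 2014: 288 days → $43,500 × 3.55% × 288/365 = $1,218.4767
Total = $1,301.0671

$1,301.07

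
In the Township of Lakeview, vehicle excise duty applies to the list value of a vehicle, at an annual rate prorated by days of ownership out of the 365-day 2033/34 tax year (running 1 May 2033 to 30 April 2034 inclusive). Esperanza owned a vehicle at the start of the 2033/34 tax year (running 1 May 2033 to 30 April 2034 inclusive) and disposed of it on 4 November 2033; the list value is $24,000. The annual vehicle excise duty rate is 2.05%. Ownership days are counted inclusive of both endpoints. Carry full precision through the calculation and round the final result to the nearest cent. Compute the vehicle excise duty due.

$253.41

Days held (1 May – 4 November 2033): 188 out of 365
Tax = $24,000 × 2.05% × 188/365 = $253.4137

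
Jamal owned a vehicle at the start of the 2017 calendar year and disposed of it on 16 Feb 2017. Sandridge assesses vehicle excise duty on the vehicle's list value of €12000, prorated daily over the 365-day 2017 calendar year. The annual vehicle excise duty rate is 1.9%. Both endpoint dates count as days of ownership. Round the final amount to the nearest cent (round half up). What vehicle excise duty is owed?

Days held (1 Jan – 16 Feb 2017): 47 out of 365
Tax = €12000 × 1.9% × 47/365 = €29.3589

€29.36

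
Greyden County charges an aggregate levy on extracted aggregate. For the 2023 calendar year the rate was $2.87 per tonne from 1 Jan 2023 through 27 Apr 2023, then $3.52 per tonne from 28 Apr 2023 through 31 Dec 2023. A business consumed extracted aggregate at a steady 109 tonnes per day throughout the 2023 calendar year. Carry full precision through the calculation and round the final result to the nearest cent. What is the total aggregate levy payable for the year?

1 Jan – 27 Apr 2023: 117 days × 109 tonnes/day = 12,753 tonnes at $2.87/tonne → $36,601.11
28 Apr – 31 Dec 2023: 248 days × 109 tonnes/day = 27,032 tonnes at $3.52/tonne → $95,152.64

$131,753.75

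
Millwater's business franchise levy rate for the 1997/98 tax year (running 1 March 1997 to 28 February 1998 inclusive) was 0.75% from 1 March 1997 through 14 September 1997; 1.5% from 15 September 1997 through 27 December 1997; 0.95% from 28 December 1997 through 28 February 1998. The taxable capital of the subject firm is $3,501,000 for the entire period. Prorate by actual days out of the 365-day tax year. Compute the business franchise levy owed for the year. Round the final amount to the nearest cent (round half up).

$34,947.65

1 March – 14 September 1997: 198 days at 0.75% → $3,501,000 × 0.75% × 198/365 = $14,243.7945
15 September – 27 December 1997: 104 days at 1.5% → $3,501,000 × 1.5% × 104/365 = $14,963.1781
28 December 1997 – 28 February 1998: 63 days at 0.95% → $3,501,000 × 0.95% × 63/365 = $5,740.6808
Total = $34,947.6534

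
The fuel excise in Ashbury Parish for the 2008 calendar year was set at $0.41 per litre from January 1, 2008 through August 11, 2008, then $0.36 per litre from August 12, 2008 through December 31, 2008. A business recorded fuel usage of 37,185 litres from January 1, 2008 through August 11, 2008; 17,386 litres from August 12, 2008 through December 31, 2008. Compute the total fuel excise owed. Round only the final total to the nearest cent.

$21,504.81

January 1 – August 11, 2008: 37,185 litres at $0.41/litre → $15,245.85
August 12 – December 31, 2008: 17,386 litres at $0.36/litre → $6,258.96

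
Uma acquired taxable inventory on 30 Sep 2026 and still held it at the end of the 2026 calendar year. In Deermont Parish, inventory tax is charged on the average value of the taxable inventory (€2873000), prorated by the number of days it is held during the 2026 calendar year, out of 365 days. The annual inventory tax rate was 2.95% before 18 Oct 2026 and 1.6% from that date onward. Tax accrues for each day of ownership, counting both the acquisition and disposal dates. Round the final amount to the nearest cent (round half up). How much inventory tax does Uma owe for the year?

€13625.10

30 Sep – 17 Oct 2026: 18 days at 2.95% → €2873000 × 2.95% × 18/365 = €4179.6247
18 Oct – 31 Dec 2026: 75 days at 1.6% → €2873000 × 1.6% × 75/365 = €9445.4795
Total = €13625.1041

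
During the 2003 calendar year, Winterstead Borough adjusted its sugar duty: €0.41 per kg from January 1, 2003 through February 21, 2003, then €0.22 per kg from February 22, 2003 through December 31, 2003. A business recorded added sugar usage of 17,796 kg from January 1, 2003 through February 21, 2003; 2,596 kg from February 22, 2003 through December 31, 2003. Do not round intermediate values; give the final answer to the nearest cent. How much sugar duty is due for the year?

€7,867.48

January 1 – February 21, 2003: 17,796 kg at €0.41/kg → €7,296.36
February 22 – December 31, 2003: 2,596 kg at €0.22/kg → €571.12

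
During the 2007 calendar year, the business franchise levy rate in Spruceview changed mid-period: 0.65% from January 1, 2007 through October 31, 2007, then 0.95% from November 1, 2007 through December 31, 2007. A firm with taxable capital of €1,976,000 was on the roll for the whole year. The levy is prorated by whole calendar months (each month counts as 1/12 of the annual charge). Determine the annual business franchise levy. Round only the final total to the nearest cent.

€13,832.00

January 1 – October 31, 2007: 10 months at 0.65% → €1,976,000 × 0.65% × 10/12 = €10,703.3333
November 1 – December 31, 2007: 2 months at 0.95% → €1,976,000 × 0.95% × 2/12 = €3,128.6667
Total = €13,832.0000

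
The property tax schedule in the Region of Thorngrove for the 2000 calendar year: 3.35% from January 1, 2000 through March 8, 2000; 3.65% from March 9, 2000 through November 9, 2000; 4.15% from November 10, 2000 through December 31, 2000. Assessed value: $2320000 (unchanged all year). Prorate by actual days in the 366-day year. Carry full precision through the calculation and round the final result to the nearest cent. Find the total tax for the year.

January 1 – March 8, 2000: 68 days at 3.35% → $2320000 × 3.35% × 68/366 = $14439.7814
March 9 – November 9, 2000: 246 days at 3.65% → $2320000 × 3.65% × 246/366 = $56916.0656
November 10 – December 31, 2000: 52 days at 4.15% → $2320000 × 4.15% × 52/366 = $13679.1257
Total = $85034.9727

$85034.97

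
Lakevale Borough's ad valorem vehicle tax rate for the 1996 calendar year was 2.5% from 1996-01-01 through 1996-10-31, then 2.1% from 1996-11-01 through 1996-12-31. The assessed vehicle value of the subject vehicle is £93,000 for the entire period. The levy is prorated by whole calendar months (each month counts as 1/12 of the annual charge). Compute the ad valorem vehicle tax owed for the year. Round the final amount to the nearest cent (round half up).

£2,263.00

1996-01-01 to 1996-10-31: 10 months at 2.5% → £93,000 × 2.5% × 10/12 = £1,937.5000
1996-11-01 to 1996-12-31: 2 months at 2.1% → £93,000 × 2.1% × 2/12 = £325.5000
Total = £2,263.0000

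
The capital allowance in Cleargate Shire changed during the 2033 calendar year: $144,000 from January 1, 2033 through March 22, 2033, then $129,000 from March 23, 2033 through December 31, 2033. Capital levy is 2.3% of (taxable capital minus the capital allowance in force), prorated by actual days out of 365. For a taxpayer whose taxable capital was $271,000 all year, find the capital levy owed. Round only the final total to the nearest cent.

$3,189.44

January 1 – March 22, 2033: 81 days, exemption $144,000 → ($271,000 − $144,000) × 2.3% × 81/365 = $648.2219
March 23 – December 31, 2033: 284 days, exemption $129,000 → ($271,000 − $129,000) × 2.3% × 284/365 = $2,541.2164
Total = $3,189.4384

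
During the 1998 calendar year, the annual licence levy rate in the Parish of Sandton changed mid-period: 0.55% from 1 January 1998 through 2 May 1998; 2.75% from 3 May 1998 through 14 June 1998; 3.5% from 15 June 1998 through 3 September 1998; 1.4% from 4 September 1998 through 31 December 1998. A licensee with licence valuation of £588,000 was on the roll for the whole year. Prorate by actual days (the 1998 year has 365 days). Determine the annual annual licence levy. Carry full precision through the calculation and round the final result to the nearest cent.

£10,236.84

1 January – 2 May 1998: 122 days at 0.55% → £588,000 × 0.55% × 122/365 = £1,080.9534
3 May – 14 June 1998: 43 days at 2.75% → £588,000 × 2.75% × 43/365 = £1,904.9589
15 June – 3 September 1998: 81 days at 3.5% → £588,000 × 3.5% × 81/365 = £4,567.0685
4 September – 31 December 1998: 119 days at 1.4% → £588,000 × 1.4% × 119/365 = £2,683.8575
Total = £10,236.8384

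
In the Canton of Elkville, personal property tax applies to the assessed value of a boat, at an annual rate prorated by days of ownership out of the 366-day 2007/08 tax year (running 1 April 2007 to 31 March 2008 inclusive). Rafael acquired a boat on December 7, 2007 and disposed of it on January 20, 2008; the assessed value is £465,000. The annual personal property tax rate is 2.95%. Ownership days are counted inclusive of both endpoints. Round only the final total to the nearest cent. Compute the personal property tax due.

Days held (December 7, 2007 – January 20, 2008): 45 out of 366
Tax = £465,000 × 2.95% × 45/366 = £1,686.5779

£1,686.58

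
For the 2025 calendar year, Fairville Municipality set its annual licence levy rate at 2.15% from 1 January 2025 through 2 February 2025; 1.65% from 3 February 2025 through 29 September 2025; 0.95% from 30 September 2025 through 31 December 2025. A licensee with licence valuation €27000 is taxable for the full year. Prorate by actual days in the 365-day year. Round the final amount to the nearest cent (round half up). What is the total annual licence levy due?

1 January – 2 February 2025: 33 days at 2.15% → €27000 × 2.15% × 33/365 = €52.4836
3 February – 29 September 2025: 239 days at 1.65% → €27000 × 1.65% × 239/365 = €291.7110
30 September – 31 December 2025: 93 days at 0.95% → €27000 × 0.95% × 93/365 = €65.3548
Total = €409.5493

€409.55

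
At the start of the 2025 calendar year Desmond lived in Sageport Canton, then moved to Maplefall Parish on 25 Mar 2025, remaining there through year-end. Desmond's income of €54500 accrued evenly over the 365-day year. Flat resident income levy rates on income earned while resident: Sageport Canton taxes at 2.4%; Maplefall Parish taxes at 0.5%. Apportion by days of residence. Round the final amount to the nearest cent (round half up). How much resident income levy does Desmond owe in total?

Sageport Canton, 1 Jan – 24 Mar 2025: 83 days → €54500 × 2.4% × 83/365 = €297.4356
Maplefall Parish, 25 Mar – 31 Dec 2025: 282 days → €54500 × 0.5% × 282/365 = €210.5342
Total = €507.9699

€507.97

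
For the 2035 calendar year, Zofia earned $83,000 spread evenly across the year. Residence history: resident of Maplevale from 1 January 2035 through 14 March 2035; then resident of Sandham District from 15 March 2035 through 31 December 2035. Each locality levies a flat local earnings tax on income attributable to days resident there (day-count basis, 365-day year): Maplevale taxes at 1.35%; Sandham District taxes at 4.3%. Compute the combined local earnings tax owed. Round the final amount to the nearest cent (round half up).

$3,079.30

Maplevale, 1 January – 14 March 2035: 73 days → $83,000 × 1.35% × 73/365 = $224.1000
Sandham District, 15 March – 31 December 2035: 292 days → $83,000 × 4.3% × 292/365 = $2,855.2000
Total = $3,079.3000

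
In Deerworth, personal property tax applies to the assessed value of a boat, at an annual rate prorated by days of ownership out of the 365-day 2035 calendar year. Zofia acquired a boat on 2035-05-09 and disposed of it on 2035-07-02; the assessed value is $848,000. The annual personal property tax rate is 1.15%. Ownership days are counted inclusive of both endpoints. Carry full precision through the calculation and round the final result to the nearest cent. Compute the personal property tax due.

Days held (2035-05-09 to 2035-07-02): 55 out of 365
Tax = $848,000 × 1.15% × 55/365 = $1,469.4795

$1,469.48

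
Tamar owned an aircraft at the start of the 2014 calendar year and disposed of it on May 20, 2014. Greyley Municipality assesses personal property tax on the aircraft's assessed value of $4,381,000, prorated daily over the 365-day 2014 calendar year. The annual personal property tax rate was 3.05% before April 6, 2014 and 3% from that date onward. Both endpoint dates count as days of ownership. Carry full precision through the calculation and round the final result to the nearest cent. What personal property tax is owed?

$50,981.64

January 1 – April 5, 2014: 95 days at 3.05% → $4,381,000 × 3.05% × 95/365 = $34,777.9384
April 6 – May 20, 2014: 45 days at 3% → $4,381,000 × 3% × 45/365 = $16,203.6986
Total = $50,981.6370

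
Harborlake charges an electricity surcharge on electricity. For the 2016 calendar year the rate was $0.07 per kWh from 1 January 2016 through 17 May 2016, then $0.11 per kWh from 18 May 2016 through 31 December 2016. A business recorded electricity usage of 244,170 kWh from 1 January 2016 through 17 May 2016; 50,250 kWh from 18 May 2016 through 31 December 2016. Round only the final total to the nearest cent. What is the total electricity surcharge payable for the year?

$22619.40

1 January – 17 May 2016: 244,170 kWh at $0.07/kWh → $17091.90
18 May – 31 December 2016: 50,250 kWh at $0.11/kWh → $5527.50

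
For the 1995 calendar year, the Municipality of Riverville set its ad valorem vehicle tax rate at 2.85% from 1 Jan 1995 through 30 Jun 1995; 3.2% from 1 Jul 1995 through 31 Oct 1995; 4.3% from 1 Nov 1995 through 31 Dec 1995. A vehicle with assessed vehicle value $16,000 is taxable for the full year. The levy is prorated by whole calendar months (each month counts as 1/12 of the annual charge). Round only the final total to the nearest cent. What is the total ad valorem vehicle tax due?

1 Jan – 30 Jun 1995: 6 months at 2.85% → $16,000 × 2.85% × 6/12 = $228.0000
1 Jul – 31 Oct 1995: 4 months at 3.2% → $16,000 × 3.2% × 4/12 = $170.6667
1 Nov – 31 Dec 1995: 2 months at 4.3% → $16,000 × 4.3% × 2/12 = $114.6667
Total = $513.3333

$513.33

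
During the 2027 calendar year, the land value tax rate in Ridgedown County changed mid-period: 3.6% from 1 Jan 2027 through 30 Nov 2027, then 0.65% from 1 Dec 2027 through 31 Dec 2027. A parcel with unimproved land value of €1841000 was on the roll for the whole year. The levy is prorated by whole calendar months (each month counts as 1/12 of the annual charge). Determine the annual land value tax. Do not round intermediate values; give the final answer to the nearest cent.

1 Jan – 30 Nov 2027: 11 months at 3.6% → €1841000 × 3.6% × 11/12 = €60753.0000
1 Dec – 31 Dec 2027: 1 month at 0.65% → €1841000 × 0.65% × 1/12 = €997.2083
Total = €61750.2083

€61750.21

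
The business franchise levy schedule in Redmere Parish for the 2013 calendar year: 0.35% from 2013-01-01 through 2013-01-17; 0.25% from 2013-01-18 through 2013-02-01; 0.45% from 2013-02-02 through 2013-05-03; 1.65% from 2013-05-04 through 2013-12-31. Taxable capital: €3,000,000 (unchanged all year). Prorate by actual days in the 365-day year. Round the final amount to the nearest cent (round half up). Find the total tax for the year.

€36,982.19

2013-01-01 to 2013-01-17: 17 days at 0.35% → €3,000,000 × 0.35% × 17/365 = €489.0411
2013-01-18 to 2013-02-01: 15 days at 0.25% → €3,000,000 × 0.25% × 15/365 = €308.2192
2013-02-02 to 2013-05-03: 91 days at 0.45% → €3,000,000 × 0.45% × 91/365 = €3,365.7534
2013-05-04 to 2013-12-31: 242 days at 1.65% → €3,000,000 × 1.65% × 242/365 = €32,819.1781
Total = €36,982.1918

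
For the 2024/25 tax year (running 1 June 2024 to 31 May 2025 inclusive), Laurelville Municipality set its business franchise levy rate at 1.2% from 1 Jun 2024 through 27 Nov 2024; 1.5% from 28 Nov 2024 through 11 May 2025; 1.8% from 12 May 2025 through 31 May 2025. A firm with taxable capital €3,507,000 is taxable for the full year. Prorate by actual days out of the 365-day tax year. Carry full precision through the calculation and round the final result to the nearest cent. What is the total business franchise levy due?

€47,993.05

1 Jun – 27 Nov 2024: 180 days at 1.2% → €3,507,000 × 1.2% × 180/365 = €20,753.7534
28 Nov 2024 – 11 May 2025: 165 days at 1.5% → €3,507,000 × 1.5% × 165/365 = €23,780.3425
12 May – 31 May 2025: 20 days at 1.8% → €3,507,000 × 1.8% × 20/365 = €3,458.9589
Total = €47,993.0548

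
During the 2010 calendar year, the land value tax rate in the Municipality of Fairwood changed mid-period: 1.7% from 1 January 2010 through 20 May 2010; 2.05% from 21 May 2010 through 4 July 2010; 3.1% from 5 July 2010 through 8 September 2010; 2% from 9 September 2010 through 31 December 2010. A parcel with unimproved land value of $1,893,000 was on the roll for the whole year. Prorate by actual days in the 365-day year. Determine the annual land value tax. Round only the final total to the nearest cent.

1 January – 20 May 2010: 140 days at 1.7% → $1,893,000 × 1.7% × 140/365 = $12,343.3973
21 May – 4 July 2010: 45 days at 2.05% → $1,893,000 × 2.05% × 45/365 = $4,784.3630
5 July – 8 September 2010: 66 days at 3.1% → $1,893,000 × 3.1% × 66/365 = $10,611.1726
9 September – 31 December 2010: 114 days at 2% → $1,893,000 × 2% × 114/365 = $11,824.7671
Total = $39,563.7000

$39,563.70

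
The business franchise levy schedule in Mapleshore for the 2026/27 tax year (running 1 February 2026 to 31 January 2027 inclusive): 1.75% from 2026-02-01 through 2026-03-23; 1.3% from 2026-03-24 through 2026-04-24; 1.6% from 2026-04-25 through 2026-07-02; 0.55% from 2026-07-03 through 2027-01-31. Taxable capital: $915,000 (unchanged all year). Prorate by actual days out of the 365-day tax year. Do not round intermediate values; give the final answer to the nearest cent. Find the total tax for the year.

2026-02-01 to 2026-03-23: 51 days at 1.75% → $915,000 × 1.75% × 51/365 = $2,237.3630
2026-03-24 to 2026-04-24: 32 days at 1.3% → $915,000 × 1.3% × 32/365 = $1,042.8493
2026-04-25 to 2026-07-02: 69 days at 1.6% → $915,000 × 1.6% × 69/365 = $2,767.5616
2026-07-03 to 2027-01-31: 213 days at 0.55% → $915,000 × 0.55% × 213/365 = $2,936.7740
Total = $8,984.5479

$8,984.55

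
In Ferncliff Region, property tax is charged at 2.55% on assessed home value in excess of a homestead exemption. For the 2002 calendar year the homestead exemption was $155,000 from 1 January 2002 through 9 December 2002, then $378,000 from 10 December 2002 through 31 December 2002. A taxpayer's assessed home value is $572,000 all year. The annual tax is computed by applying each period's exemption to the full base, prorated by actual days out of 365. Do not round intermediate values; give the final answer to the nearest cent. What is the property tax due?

$10,290.75

1 January – 9 December 2002: 343 days, exemption $155,000 → ($572,000 − $155,000) × 2.55% × 343/365 = $9,992.5767
10 December – 31 December 2002: 22 days, exemption $378,000 → ($572,000 − $378,000) × 2.55% × 22/365 = $298.1753
Total = $10,290.7521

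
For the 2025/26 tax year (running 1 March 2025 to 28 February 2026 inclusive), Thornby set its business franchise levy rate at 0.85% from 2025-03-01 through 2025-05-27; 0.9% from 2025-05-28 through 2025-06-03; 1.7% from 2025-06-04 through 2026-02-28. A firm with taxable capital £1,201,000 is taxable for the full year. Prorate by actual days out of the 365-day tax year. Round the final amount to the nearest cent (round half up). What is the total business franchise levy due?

£17,771.51

2025-03-01 to 2025-05-27: 88 days at 0.85% → £1,201,000 × 0.85% × 88/365 = £2,461.2274
2025-05-28 to 2025-06-03: 7 days at 0.9% → £1,201,000 × 0.9% × 7/365 = £207.2959
2025-06-04 to 2026-02-28: 270 days at 1.7% → £1,201,000 × 1.7% × 270/365 = £15,102.9863
Total = £17,771.5096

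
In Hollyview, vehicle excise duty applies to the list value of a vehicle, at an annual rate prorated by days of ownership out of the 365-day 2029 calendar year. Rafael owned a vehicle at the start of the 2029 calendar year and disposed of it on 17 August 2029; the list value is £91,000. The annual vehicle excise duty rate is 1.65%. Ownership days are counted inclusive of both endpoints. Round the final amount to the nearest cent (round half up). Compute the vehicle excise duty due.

Days held (1 January – 17 August 2029): 229 out of 365
Tax = £91,000 × 1.65% × 229/365 = £942.0370

£942.04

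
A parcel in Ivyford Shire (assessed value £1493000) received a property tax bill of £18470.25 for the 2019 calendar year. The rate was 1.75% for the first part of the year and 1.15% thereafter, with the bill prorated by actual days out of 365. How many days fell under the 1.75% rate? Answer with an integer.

Let d = days at the first rate; then 365 − d days at the second rate.
£1493000 × [1.75%·d + 1.15%·(365−d)] / 365 = £18470.25
Solving gives d = 53, so the new rate took effect on 23 Feb 2019.

53 days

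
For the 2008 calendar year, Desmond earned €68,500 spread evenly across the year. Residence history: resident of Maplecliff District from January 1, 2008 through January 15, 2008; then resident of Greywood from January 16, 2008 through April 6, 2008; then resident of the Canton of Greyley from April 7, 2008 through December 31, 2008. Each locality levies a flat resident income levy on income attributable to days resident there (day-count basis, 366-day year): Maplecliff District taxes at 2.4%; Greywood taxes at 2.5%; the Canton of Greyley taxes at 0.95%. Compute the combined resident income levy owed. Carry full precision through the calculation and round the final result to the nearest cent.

€929.34

Maplecliff District, January 1 – January 15, 2008: 15 days → €68,500 × 2.4% × 15/366 = €67.3770
Greywood, January 16 – April 6, 2008: 82 days → €68,500 × 2.5% × 82/366 = €383.6749
The Canton of Greyley, April 7 – December 31, 2008: 269 days → €68,500 × 0.95% × 269/366 = €478.2835
Total = €929.3354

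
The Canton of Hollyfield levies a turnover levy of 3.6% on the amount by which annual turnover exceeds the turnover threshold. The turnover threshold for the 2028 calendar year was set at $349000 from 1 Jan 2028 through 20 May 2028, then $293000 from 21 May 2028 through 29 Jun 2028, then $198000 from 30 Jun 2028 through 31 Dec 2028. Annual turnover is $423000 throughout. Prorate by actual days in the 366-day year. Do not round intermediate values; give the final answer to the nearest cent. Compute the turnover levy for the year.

$5632.03

1 Jan – 20 May 2028: 141 days, exemption $349000 → ($423000 − $349000) × 3.6% × 141/366 = $1026.2951
21 May – 29 Jun 2028: 40 days, exemption $293000 → ($423000 − $293000) × 3.6% × 40/366 = $511.4754
30 Jun – 31 Dec 2028: 185 days, exemption $198000 → ($423000 − $198000) × 3.6% × 185/366 = $4094.2623
Total = $5632.0328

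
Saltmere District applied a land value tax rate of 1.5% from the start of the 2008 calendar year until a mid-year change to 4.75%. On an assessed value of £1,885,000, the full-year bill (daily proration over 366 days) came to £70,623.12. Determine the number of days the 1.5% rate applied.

113 days

Let d = days at the first rate; then 366 − d days at the second rate.
£1,885,000 × [1.5%·d + 4.75%·(366−d)] / 366 = £70,623.12
Solving gives d = 113, so the new rate took effect on 23 Apr 2008.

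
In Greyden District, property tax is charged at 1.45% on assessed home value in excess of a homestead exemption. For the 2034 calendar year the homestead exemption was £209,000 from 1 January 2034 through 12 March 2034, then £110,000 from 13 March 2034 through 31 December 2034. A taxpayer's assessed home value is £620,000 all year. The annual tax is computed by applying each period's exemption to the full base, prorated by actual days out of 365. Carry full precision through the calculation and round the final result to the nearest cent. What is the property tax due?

1 January – 12 March 2034: 71 days, exemption £209,000 → (£620,000 − £209,000) × 1.45% × 71/365 = £1,159.2452
13 March – 31 December 2034: 294 days, exemption £110,000 → (£620,000 − £110,000) × 1.45% × 294/365 = £5,956.5205
Total = £7,115.7658

£7,115.77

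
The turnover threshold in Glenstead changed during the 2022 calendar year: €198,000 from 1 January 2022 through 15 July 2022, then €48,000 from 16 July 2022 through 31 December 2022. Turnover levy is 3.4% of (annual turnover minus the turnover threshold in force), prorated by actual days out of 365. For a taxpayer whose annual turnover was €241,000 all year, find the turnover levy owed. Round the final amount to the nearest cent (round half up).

1 January – 15 July 2022: 196 days, exemption €198,000 → (€241,000 − €198,000) × 3.4% × 196/365 = €785.0740
16 July – 31 December 2022: 169 days, exemption €48,000 → (€241,000 − €48,000) × 3.4% × 169/365 = €3,038.2959
Total = €3,823.3699

€3,823.37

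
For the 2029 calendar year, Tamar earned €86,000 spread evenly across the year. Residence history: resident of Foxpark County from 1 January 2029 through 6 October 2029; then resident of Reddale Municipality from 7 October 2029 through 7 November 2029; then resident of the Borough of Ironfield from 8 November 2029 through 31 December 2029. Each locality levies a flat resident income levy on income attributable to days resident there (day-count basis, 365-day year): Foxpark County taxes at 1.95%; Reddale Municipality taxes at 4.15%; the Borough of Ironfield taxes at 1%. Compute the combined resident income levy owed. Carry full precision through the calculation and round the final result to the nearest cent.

Foxpark County, 1 January – 6 October 2029: 279 days → €86,000 × 1.95% × 279/365 = €1,281.8712
Reddale Municipality, 7 October – 7 November 2029: 32 days → €86,000 × 4.15% × 32/365 = €312.8986
The Borough of Ironfield, 8 November – 31 December 2029: 54 days → €86,000 × 1% × 54/365 = €127.2329
Total = €1,722.0027

€1,722.00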